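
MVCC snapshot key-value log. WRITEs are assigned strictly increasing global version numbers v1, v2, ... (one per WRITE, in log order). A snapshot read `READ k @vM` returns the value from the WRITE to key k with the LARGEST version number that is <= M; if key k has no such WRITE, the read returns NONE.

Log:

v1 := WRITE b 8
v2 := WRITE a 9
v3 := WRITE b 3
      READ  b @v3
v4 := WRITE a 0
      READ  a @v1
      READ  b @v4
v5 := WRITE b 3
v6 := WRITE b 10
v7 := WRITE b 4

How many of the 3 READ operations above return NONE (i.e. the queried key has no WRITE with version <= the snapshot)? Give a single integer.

Answer: 1

Derivation:
v1: WRITE b=8  (b history now [(1, 8)])
v2: WRITE a=9  (a history now [(2, 9)])
v3: WRITE b=3  (b history now [(1, 8), (3, 3)])
READ b @v3: history=[(1, 8), (3, 3)] -> pick v3 -> 3
v4: WRITE a=0  (a history now [(2, 9), (4, 0)])
READ a @v1: history=[(2, 9), (4, 0)] -> no version <= 1 -> NONE
READ b @v4: history=[(1, 8), (3, 3)] -> pick v3 -> 3
v5: WRITE b=3  (b history now [(1, 8), (3, 3), (5, 3)])
v6: WRITE b=10  (b history now [(1, 8), (3, 3), (5, 3), (6, 10)])
v7: WRITE b=4  (b history now [(1, 8), (3, 3), (5, 3), (6, 10), (7, 4)])
Read results in order: ['3', 'NONE', '3']
NONE count = 1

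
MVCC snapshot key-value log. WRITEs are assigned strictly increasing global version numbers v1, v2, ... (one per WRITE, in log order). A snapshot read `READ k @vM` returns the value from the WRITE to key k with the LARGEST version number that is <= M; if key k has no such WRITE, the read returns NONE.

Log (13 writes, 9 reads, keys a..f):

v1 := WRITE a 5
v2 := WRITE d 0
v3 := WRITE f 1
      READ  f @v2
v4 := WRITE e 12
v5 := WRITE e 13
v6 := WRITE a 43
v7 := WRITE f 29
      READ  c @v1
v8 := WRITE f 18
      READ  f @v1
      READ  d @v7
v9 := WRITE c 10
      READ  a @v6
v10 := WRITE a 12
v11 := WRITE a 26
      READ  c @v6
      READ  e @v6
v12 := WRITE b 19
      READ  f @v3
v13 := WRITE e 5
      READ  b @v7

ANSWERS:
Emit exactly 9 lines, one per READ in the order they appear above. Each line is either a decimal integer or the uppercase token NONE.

v1: WRITE a=5  (a history now [(1, 5)])
v2: WRITE d=0  (d history now [(2, 0)])
v3: WRITE f=1  (f history now [(3, 1)])
READ f @v2: history=[(3, 1)] -> no version <= 2 -> NONE
v4: WRITE e=12  (e history now [(4, 12)])
v5: WRITE e=13  (e history now [(4, 12), (5, 13)])
v6: WRITE a=43  (a history now [(1, 5), (6, 43)])
v7: WRITE f=29  (f history now [(3, 1), (7, 29)])
READ c @v1: history=[] -> no version <= 1 -> NONE
v8: WRITE f=18  (f history now [(3, 1), (7, 29), (8, 18)])
READ f @v1: history=[(3, 1), (7, 29), (8, 18)] -> no version <= 1 -> NONE
READ d @v7: history=[(2, 0)] -> pick v2 -> 0
v9: WRITE c=10  (c history now [(9, 10)])
READ a @v6: history=[(1, 5), (6, 43)] -> pick v6 -> 43
v10: WRITE a=12  (a history now [(1, 5), (6, 43), (10, 12)])
v11: WRITE a=26  (a history now [(1, 5), (6, 43), (10, 12), (11, 26)])
READ c @v6: history=[(9, 10)] -> no version <= 6 -> NONE
READ e @v6: history=[(4, 12), (5, 13)] -> pick v5 -> 13
v12: WRITE b=19  (b history now [(12, 19)])
READ f @v3: history=[(3, 1), (7, 29), (8, 18)] -> pick v3 -> 1
v13: WRITE e=5  (e history now [(4, 12), (5, 13), (13, 5)])
READ b @v7: history=[(12, 19)] -> no version <= 7 -> NONE

Answer: NONE
NONE
NONE
0
43
NONE
13
1
NONE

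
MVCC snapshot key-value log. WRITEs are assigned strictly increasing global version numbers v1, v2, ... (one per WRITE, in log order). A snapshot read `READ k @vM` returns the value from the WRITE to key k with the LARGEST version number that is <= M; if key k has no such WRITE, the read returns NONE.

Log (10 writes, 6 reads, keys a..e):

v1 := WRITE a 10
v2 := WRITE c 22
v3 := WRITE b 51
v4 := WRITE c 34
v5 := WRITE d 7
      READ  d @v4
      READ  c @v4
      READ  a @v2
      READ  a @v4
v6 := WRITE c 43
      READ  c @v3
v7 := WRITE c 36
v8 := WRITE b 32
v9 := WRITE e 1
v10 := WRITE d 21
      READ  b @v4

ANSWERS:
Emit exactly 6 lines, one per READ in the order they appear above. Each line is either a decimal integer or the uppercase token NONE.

Answer: NONE
34
10
10
22
51

Derivation:
v1: WRITE a=10  (a history now [(1, 10)])
v2: WRITE c=22  (c history now [(2, 22)])
v3: WRITE b=51  (b history now [(3, 51)])
v4: WRITE c=34  (c history now [(2, 22), (4, 34)])
v5: WRITE d=7  (d history now [(5, 7)])
READ d @v4: history=[(5, 7)] -> no version <= 4 -> NONE
READ c @v4: history=[(2, 22), (4, 34)] -> pick v4 -> 34
READ a @v2: history=[(1, 10)] -> pick v1 -> 10
READ a @v4: history=[(1, 10)] -> pick v1 -> 10
v6: WRITE c=43  (c history now [(2, 22), (4, 34), (6, 43)])
READ c @v3: history=[(2, 22), (4, 34), (6, 43)] -> pick v2 -> 22
v7: WRITE c=36  (c history now [(2, 22), (4, 34), (6, 43), (7, 36)])
v8: WRITE b=32  (b history now [(3, 51), (8, 32)])
v9: WRITE e=1  (e history now [(9, 1)])
v10: WRITE d=21  (d history now [(5, 7), (10, 21)])
READ b @v4: history=[(3, 51), (8, 32)] -> pick v3 -> 51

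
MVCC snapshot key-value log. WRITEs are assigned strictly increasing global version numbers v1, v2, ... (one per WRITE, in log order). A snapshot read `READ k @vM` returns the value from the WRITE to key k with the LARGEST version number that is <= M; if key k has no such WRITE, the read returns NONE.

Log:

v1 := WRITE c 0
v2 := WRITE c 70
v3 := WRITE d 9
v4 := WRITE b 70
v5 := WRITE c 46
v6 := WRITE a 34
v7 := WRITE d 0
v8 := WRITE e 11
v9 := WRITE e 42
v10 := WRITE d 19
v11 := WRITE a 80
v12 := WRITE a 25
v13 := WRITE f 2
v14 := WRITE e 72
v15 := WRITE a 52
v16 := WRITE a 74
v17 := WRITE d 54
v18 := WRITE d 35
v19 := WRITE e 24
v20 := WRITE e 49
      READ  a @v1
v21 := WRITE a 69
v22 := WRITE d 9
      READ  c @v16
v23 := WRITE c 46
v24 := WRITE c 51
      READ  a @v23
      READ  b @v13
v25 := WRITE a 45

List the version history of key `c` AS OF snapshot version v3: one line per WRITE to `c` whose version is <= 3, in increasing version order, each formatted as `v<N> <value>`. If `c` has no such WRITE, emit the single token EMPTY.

Answer: v1 0
v2 70

Derivation:
Scan writes for key=c with version <= 3:
  v1 WRITE c 0 -> keep
  v2 WRITE c 70 -> keep
  v3 WRITE d 9 -> skip
  v4 WRITE b 70 -> skip
  v5 WRITE c 46 -> drop (> snap)
  v6 WRITE a 34 -> skip
  v7 WRITE d 0 -> skip
  v8 WRITE e 11 -> skip
  v9 WRITE e 42 -> skip
  v10 WRITE d 19 -> skip
  v11 WRITE a 80 -> skip
  v12 WRITE a 25 -> skip
  v13 WRITE f 2 -> skip
  v14 WRITE e 72 -> skip
  v15 WRITE a 52 -> skip
  v16 WRITE a 74 -> skip
  v17 WRITE d 54 -> skip
  v18 WRITE d 35 -> skip
  v19 WRITE e 24 -> skip
  v20 WRITE e 49 -> skip
  v21 WRITE a 69 -> skip
  v22 WRITE d 9 -> skip
  v23 WRITE c 46 -> drop (> snap)
  v24 WRITE c 51 -> drop (> snap)
  v25 WRITE a 45 -> skip
Collected: [(1, 0), (2, 70)]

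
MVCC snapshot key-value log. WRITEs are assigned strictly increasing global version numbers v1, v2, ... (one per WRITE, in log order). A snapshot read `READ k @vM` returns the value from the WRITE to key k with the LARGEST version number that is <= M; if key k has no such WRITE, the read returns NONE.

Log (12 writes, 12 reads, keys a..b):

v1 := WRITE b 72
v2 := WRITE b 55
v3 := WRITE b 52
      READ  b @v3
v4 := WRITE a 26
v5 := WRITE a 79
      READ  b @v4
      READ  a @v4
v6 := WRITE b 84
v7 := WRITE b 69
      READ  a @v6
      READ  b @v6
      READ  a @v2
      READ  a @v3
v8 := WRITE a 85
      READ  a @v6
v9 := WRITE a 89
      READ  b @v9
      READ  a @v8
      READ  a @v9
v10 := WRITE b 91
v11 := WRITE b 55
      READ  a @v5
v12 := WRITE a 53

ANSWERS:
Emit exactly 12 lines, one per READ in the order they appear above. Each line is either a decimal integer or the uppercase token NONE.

v1: WRITE b=72  (b history now [(1, 72)])
v2: WRITE b=55  (b history now [(1, 72), (2, 55)])
v3: WRITE b=52  (b history now [(1, 72), (2, 55), (3, 52)])
READ b @v3: history=[(1, 72), (2, 55), (3, 52)] -> pick v3 -> 52
v4: WRITE a=26  (a history now [(4, 26)])
v5: WRITE a=79  (a history now [(4, 26), (5, 79)])
READ b @v4: history=[(1, 72), (2, 55), (3, 52)] -> pick v3 -> 52
READ a @v4: history=[(4, 26), (5, 79)] -> pick v4 -> 26
v6: WRITE b=84  (b history now [(1, 72), (2, 55), (3, 52), (6, 84)])
v7: WRITE b=69  (b history now [(1, 72), (2, 55), (3, 52), (6, 84), (7, 69)])
READ a @v6: history=[(4, 26), (5, 79)] -> pick v5 -> 79
READ b @v6: history=[(1, 72), (2, 55), (3, 52), (6, 84), (7, 69)] -> pick v6 -> 84
READ a @v2: history=[(4, 26), (5, 79)] -> no version <= 2 -> NONE
READ a @v3: history=[(4, 26), (5, 79)] -> no version <= 3 -> NONE
v8: WRITE a=85  (a history now [(4, 26), (5, 79), (8, 85)])
READ a @v6: history=[(4, 26), (5, 79), (8, 85)] -> pick v5 -> 79
v9: WRITE a=89  (a history now [(4, 26), (5, 79), (8, 85), (9, 89)])
READ b @v9: history=[(1, 72), (2, 55), (3, 52), (6, 84), (7, 69)] -> pick v7 -> 69
READ a @v8: history=[(4, 26), (5, 79), (8, 85), (9, 89)] -> pick v8 -> 85
READ a @v9: history=[(4, 26), (5, 79), (8, 85), (9, 89)] -> pick v9 -> 89
v10: WRITE b=91  (b history now [(1, 72), (2, 55), (3, 52), (6, 84), (7, 69), (10, 91)])
v11: WRITE b=55  (b history now [(1, 72), (2, 55), (3, 52), (6, 84), (7, 69), (10, 91), (11, 55)])
READ a @v5: history=[(4, 26), (5, 79), (8, 85), (9, 89)] -> pick v5 -> 79
v12: WRITE a=53  (a history now [(4, 26), (5, 79), (8, 85), (9, 89), (12, 53)])

Answer: 52
52
26
79
84
NONE
NONE
79
69
85
89
79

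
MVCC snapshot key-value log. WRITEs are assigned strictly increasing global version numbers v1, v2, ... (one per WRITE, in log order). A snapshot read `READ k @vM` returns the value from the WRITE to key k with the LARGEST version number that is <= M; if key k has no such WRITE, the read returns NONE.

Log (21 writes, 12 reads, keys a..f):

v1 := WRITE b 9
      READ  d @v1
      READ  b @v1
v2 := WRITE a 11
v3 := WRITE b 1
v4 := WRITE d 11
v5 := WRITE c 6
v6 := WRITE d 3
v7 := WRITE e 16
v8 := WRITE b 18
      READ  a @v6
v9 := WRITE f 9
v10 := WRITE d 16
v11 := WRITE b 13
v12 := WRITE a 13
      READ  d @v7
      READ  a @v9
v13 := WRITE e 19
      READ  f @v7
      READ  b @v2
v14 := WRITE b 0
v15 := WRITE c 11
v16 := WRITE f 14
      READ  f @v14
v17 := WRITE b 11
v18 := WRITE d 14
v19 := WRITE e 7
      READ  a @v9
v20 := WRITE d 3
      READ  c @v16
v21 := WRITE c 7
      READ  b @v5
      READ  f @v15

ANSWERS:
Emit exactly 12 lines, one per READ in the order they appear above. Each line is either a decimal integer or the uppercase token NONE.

v1: WRITE b=9  (b history now [(1, 9)])
READ d @v1: history=[] -> no version <= 1 -> NONE
READ b @v1: history=[(1, 9)] -> pick v1 -> 9
v2: WRITE a=11  (a history now [(2, 11)])
v3: WRITE b=1  (b history now [(1, 9), (3, 1)])
v4: WRITE d=11  (d history now [(4, 11)])
v5: WRITE c=6  (c history now [(5, 6)])
v6: WRITE d=3  (d history now [(4, 11), (6, 3)])
v7: WRITE e=16  (e history now [(7, 16)])
v8: WRITE b=18  (b history now [(1, 9), (3, 1), (8, 18)])
READ a @v6: history=[(2, 11)] -> pick v2 -> 11
v9: WRITE f=9  (f history now [(9, 9)])
v10: WRITE d=16  (d history now [(4, 11), (6, 3), (10, 16)])
v11: WRITE b=13  (b history now [(1, 9), (3, 1), (8, 18), (11, 13)])
v12: WRITE a=13  (a history now [(2, 11), (12, 13)])
READ d @v7: history=[(4, 11), (6, 3), (10, 16)] -> pick v6 -> 3
READ a @v9: history=[(2, 11), (12, 13)] -> pick v2 -> 11
v13: WRITE e=19  (e history now [(7, 16), (13, 19)])
READ f @v7: history=[(9, 9)] -> no version <= 7 -> NONE
READ b @v2: history=[(1, 9), (3, 1), (8, 18), (11, 13)] -> pick v1 -> 9
v14: WRITE b=0  (b history now [(1, 9), (3, 1), (8, 18), (11, 13), (14, 0)])
v15: WRITE c=11  (c history now [(5, 6), (15, 11)])
v16: WRITE f=14  (f history now [(9, 9), (16, 14)])
READ f @v14: history=[(9, 9), (16, 14)] -> pick v9 -> 9
v17: WRITE b=11  (b history now [(1, 9), (3, 1), (8, 18), (11, 13), (14, 0), (17, 11)])
v18: WRITE d=14  (d history now [(4, 11), (6, 3), (10, 16), (18, 14)])
v19: WRITE e=7  (e history now [(7, 16), (13, 19), (19, 7)])
READ a @v9: history=[(2, 11), (12, 13)] -> pick v2 -> 11
v20: WRITE d=3  (d history now [(4, 11), (6, 3), (10, 16), (18, 14), (20, 3)])
READ c @v16: history=[(5, 6), (15, 11)] -> pick v15 -> 11
v21: WRITE c=7  (c history now [(5, 6), (15, 11), (21, 7)])
READ b @v5: history=[(1, 9), (3, 1), (8, 18), (11, 13), (14, 0), (17, 11)] -> pick v3 -> 1
READ f @v15: history=[(9, 9), (16, 14)] -> pick v9 -> 9

Answer: NONE
9
11
3
11
NONE
9
9
11
11
1
9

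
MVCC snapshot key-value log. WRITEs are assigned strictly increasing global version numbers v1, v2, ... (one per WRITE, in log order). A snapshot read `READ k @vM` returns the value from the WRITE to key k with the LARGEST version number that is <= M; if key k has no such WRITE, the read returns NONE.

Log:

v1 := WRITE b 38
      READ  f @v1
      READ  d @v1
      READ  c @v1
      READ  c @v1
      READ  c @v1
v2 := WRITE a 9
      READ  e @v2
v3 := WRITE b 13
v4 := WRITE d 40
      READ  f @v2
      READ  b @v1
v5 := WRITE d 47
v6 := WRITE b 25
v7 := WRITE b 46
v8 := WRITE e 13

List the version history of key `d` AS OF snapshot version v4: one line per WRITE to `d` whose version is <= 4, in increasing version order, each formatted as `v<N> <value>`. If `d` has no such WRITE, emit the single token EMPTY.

Answer: v4 40

Derivation:
Scan writes for key=d with version <= 4:
  v1 WRITE b 38 -> skip
  v2 WRITE a 9 -> skip
  v3 WRITE b 13 -> skip
  v4 WRITE d 40 -> keep
  v5 WRITE d 47 -> drop (> snap)
  v6 WRITE b 25 -> skip
  v7 WRITE b 46 -> skip
  v8 WRITE e 13 -> skip
Collected: [(4, 40)]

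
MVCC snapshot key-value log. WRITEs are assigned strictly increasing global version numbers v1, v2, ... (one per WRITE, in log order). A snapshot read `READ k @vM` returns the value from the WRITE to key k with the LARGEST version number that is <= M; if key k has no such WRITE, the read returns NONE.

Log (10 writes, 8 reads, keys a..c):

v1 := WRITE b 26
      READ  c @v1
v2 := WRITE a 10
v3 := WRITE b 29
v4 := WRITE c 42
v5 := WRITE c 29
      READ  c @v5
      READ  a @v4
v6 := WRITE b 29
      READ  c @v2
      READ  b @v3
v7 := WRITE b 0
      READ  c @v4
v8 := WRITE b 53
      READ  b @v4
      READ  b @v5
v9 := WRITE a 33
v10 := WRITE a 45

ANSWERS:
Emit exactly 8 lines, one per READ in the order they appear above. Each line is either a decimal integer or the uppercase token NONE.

Answer: NONE
29
10
NONE
29
42
29
29

Derivation:
v1: WRITE b=26  (b history now [(1, 26)])
READ c @v1: history=[] -> no version <= 1 -> NONE
v2: WRITE a=10  (a history now [(2, 10)])
v3: WRITE b=29  (b history now [(1, 26), (3, 29)])
v4: WRITE c=42  (c history now [(4, 42)])
v5: WRITE c=29  (c history now [(4, 42), (5, 29)])
READ c @v5: history=[(4, 42), (5, 29)] -> pick v5 -> 29
READ a @v4: history=[(2, 10)] -> pick v2 -> 10
v6: WRITE b=29  (b history now [(1, 26), (3, 29), (6, 29)])
READ c @v2: history=[(4, 42), (5, 29)] -> no version <= 2 -> NONE
READ b @v3: history=[(1, 26), (3, 29), (6, 29)] -> pick v3 -> 29
v7: WRITE b=0  (b history now [(1, 26), (3, 29), (6, 29), (7, 0)])
READ c @v4: history=[(4, 42), (5, 29)] -> pick v4 -> 42
v8: WRITE b=53  (b history now [(1, 26), (3, 29), (6, 29), (7, 0), (8, 53)])
READ b @v4: history=[(1, 26), (3, 29), (6, 29), (7, 0), (8, 53)] -> pick v3 -> 29
READ b @v5: history=[(1, 26), (3, 29), (6, 29), (7, 0), (8, 53)] -> pick v3 -> 29
v9: WRITE a=33  (a history now [(2, 10), (9, 33)])
v10: WRITE a=45  (a history now [(2, 10), (9, 33), (10, 45)])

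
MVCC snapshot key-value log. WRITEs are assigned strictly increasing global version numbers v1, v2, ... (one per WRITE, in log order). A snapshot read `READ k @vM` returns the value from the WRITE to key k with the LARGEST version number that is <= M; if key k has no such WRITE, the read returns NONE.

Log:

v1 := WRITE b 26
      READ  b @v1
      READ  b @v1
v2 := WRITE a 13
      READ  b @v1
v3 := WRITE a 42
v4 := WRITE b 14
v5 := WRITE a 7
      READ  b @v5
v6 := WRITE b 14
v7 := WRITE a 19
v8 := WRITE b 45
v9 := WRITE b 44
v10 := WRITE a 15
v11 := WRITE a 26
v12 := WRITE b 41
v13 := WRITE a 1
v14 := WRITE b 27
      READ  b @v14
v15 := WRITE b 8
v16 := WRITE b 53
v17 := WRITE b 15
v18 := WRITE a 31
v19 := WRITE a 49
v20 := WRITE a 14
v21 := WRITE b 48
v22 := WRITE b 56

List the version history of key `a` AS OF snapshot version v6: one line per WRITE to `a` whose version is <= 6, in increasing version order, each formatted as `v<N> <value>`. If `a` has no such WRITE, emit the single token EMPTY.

Scan writes for key=a with version <= 6:
  v1 WRITE b 26 -> skip
  v2 WRITE a 13 -> keep
  v3 WRITE a 42 -> keep
  v4 WRITE b 14 -> skip
  v5 WRITE a 7 -> keep
  v6 WRITE b 14 -> skip
  v7 WRITE a 19 -> drop (> snap)
  v8 WRITE b 45 -> skip
  v9 WRITE b 44 -> skip
  v10 WRITE a 15 -> drop (> snap)
  v11 WRITE a 26 -> drop (> snap)
  v12 WRITE b 41 -> skip
  v13 WRITE a 1 -> drop (> snap)
  v14 WRITE b 27 -> skip
  v15 WRITE b 8 -> skip
  v16 WRITE b 53 -> skip
  v17 WRITE b 15 -> skip
  v18 WRITE a 31 -> drop (> snap)
  v19 WRITE a 49 -> drop (> snap)
  v20 WRITE a 14 -> drop (> snap)
  v21 WRITE b 48 -> skip
  v22 WRITE b 56 -> skip
Collected: [(2, 13), (3, 42), (5, 7)]

Answer: v2 13
v3 42
v5 7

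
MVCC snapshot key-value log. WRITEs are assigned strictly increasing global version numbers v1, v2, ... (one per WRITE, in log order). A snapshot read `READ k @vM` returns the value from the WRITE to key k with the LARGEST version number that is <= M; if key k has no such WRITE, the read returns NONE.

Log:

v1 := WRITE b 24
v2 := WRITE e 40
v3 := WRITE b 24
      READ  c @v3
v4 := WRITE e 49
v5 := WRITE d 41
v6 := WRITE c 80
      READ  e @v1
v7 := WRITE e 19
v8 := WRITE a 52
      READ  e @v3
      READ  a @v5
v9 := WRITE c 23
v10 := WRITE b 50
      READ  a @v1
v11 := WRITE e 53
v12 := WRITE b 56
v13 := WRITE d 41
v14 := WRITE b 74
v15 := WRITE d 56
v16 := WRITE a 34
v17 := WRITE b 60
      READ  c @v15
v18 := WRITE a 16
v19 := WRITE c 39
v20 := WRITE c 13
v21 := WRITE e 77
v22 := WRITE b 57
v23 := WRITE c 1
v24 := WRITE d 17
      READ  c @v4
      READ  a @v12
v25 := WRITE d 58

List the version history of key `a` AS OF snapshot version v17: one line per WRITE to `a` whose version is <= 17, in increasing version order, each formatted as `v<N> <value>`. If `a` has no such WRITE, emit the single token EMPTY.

Scan writes for key=a with version <= 17:
  v1 WRITE b 24 -> skip
  v2 WRITE e 40 -> skip
  v3 WRITE b 24 -> skip
  v4 WRITE e 49 -> skip
  v5 WRITE d 41 -> skip
  v6 WRITE c 80 -> skip
  v7 WRITE e 19 -> skip
  v8 WRITE a 52 -> keep
  v9 WRITE c 23 -> skip
  v10 WRITE b 50 -> skip
  v11 WRITE e 53 -> skip
  v12 WRITE b 56 -> skip
  v13 WRITE d 41 -> skip
  v14 WRITE b 74 -> skip
  v15 WRITE d 56 -> skip
  v16 WRITE a 34 -> keep
  v17 WRITE b 60 -> skip
  v18 WRITE a 16 -> drop (> snap)
  v19 WRITE c 39 -> skip
  v20 WRITE c 13 -> skip
  v21 WRITE e 77 -> skip
  v22 WRITE b 57 -> skip
  v23 WRITE c 1 -> skip
  v24 WRITE d 17 -> skip
  v25 WRITE d 58 -> skip
Collected: [(8, 52), (16, 34)]

Answer: v8 52
v16 34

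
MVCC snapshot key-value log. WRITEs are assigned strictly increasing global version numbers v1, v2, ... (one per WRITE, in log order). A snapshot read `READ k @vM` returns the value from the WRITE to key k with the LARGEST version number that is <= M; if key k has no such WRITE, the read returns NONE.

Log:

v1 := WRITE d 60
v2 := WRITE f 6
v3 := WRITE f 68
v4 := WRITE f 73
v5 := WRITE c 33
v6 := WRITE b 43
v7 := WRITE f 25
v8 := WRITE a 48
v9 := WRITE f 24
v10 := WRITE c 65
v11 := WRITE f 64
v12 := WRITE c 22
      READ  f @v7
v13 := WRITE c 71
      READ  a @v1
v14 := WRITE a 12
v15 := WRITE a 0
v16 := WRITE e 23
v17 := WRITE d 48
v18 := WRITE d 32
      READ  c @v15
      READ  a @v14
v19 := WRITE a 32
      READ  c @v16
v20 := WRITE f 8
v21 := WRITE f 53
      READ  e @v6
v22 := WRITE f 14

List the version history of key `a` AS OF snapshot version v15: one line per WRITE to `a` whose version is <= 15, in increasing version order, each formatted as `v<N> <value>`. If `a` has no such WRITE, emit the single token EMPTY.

Scan writes for key=a with version <= 15:
  v1 WRITE d 60 -> skip
  v2 WRITE f 6 -> skip
  v3 WRITE f 68 -> skip
  v4 WRITE f 73 -> skip
  v5 WRITE c 33 -> skip
  v6 WRITE b 43 -> skip
  v7 WRITE f 25 -> skip
  v8 WRITE a 48 -> keep
  v9 WRITE f 24 -> skip
  v10 WRITE c 65 -> skip
  v11 WRITE f 64 -> skip
  v12 WRITE c 22 -> skip
  v13 WRITE c 71 -> skip
  v14 WRITE a 12 -> keep
  v15 WRITE a 0 -> keep
  v16 WRITE e 23 -> skip
  v17 WRITE d 48 -> skip
  v18 WRITE d 32 -> skip
  v19 WRITE a 32 -> drop (> snap)
  v20 WRITE f 8 -> skip
  v21 WRITE f 53 -> skip
  v22 WRITE f 14 -> skip
Collected: [(8, 48), (14, 12), (15, 0)]

Answer: v8 48
v14 12
v15 0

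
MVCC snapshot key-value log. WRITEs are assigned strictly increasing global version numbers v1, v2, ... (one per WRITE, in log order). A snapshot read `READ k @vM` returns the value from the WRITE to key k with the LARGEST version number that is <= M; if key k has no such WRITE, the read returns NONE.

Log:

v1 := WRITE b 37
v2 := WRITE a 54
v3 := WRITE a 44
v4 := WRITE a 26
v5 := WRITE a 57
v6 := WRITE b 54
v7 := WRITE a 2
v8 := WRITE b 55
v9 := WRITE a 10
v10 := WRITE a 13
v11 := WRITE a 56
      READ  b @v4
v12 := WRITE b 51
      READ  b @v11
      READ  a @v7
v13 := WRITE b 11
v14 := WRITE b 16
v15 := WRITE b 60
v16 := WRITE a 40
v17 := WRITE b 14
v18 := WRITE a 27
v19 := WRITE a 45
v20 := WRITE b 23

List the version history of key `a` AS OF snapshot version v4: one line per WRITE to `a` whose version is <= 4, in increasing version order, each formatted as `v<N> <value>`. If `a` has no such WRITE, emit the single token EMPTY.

Scan writes for key=a with version <= 4:
  v1 WRITE b 37 -> skip
  v2 WRITE a 54 -> keep
  v3 WRITE a 44 -> keep
  v4 WRITE a 26 -> keep
  v5 WRITE a 57 -> drop (> snap)
  v6 WRITE b 54 -> skip
  v7 WRITE a 2 -> drop (> snap)
  v8 WRITE b 55 -> skip
  v9 WRITE a 10 -> drop (> snap)
  v10 WRITE a 13 -> drop (> snap)
  v11 WRITE a 56 -> drop (> snap)
  v12 WRITE b 51 -> skip
  v13 WRITE b 11 -> skip
  v14 WRITE b 16 -> skip
  v15 WRITE b 60 -> skip
  v16 WRITE a 40 -> drop (> snap)
  v17 WRITE b 14 -> skip
  v18 WRITE a 27 -> drop (> snap)
  v19 WRITE a 45 -> drop (> snap)
  v20 WRITE b 23 -> skip
Collected: [(2, 54), (3, 44), (4, 26)]

Answer: v2 54
v3 44
v4 26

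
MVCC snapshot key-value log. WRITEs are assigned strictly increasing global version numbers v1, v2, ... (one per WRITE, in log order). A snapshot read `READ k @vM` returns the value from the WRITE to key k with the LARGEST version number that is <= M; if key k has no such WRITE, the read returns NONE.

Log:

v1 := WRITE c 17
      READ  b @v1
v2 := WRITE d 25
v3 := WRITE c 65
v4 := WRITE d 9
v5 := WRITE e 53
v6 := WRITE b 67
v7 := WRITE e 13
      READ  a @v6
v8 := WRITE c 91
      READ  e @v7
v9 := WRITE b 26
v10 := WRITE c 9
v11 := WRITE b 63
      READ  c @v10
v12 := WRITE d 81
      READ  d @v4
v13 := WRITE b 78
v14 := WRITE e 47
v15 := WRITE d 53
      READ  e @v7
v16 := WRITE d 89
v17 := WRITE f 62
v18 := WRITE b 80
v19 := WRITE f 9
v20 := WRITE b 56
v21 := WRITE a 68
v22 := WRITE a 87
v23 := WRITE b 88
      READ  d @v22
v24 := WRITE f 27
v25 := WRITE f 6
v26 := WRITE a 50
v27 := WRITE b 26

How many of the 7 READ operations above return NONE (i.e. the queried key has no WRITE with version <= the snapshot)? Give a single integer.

v1: WRITE c=17  (c history now [(1, 17)])
READ b @v1: history=[] -> no version <= 1 -> NONE
v2: WRITE d=25  (d history now [(2, 25)])
v3: WRITE c=65  (c history now [(1, 17), (3, 65)])
v4: WRITE d=9  (d history now [(2, 25), (4, 9)])
v5: WRITE e=53  (e history now [(5, 53)])
v6: WRITE b=67  (b history now [(6, 67)])
v7: WRITE e=13  (e history now [(5, 53), (7, 13)])
READ a @v6: history=[] -> no version <= 6 -> NONE
v8: WRITE c=91  (c history now [(1, 17), (3, 65), (8, 91)])
READ e @v7: history=[(5, 53), (7, 13)] -> pick v7 -> 13
v9: WRITE b=26  (b history now [(6, 67), (9, 26)])
v10: WRITE c=9  (c history now [(1, 17), (3, 65), (8, 91), (10, 9)])
v11: WRITE b=63  (b history now [(6, 67), (9, 26), (11, 63)])
READ c @v10: history=[(1, 17), (3, 65), (8, 91), (10, 9)] -> pick v10 -> 9
v12: WRITE d=81  (d history now [(2, 25), (4, 9), (12, 81)])
READ d @v4: history=[(2, 25), (4, 9), (12, 81)] -> pick v4 -> 9
v13: WRITE b=78  (b history now [(6, 67), (9, 26), (11, 63), (13, 78)])
v14: WRITE e=47  (e history now [(5, 53), (7, 13), (14, 47)])
v15: WRITE d=53  (d history now [(2, 25), (4, 9), (12, 81), (15, 53)])
READ e @v7: history=[(5, 53), (7, 13), (14, 47)] -> pick v7 -> 13
v16: WRITE d=89  (d history now [(2, 25), (4, 9), (12, 81), (15, 53), (16, 89)])
v17: WRITE f=62  (f history now [(17, 62)])
v18: WRITE b=80  (b history now [(6, 67), (9, 26), (11, 63), (13, 78), (18, 80)])
v19: WRITE f=9  (f history now [(17, 62), (19, 9)])
v20: WRITE b=56  (b history now [(6, 67), (9, 26), (11, 63), (13, 78), (18, 80), (20, 56)])
v21: WRITE a=68  (a history now [(21, 68)])
v22: WRITE a=87  (a history now [(21, 68), (22, 87)])
v23: WRITE b=88  (b history now [(6, 67), (9, 26), (11, 63), (13, 78), (18, 80), (20, 56), (23, 88)])
READ d @v22: history=[(2, 25), (4, 9), (12, 81), (15, 53), (16, 89)] -> pick v16 -> 89
v24: WRITE f=27  (f history now [(17, 62), (19, 9), (24, 27)])
v25: WRITE f=6  (f history now [(17, 62), (19, 9), (24, 27), (25, 6)])
v26: WRITE a=50  (a history now [(21, 68), (22, 87), (26, 50)])
v27: WRITE b=26  (b history now [(6, 67), (9, 26), (11, 63), (13, 78), (18, 80), (20, 56), (23, 88), (27, 26)])
Read results in order: ['NONE', 'NONE', '13', '9', '9', '13', '89']
NONE count = 2

Answer: 2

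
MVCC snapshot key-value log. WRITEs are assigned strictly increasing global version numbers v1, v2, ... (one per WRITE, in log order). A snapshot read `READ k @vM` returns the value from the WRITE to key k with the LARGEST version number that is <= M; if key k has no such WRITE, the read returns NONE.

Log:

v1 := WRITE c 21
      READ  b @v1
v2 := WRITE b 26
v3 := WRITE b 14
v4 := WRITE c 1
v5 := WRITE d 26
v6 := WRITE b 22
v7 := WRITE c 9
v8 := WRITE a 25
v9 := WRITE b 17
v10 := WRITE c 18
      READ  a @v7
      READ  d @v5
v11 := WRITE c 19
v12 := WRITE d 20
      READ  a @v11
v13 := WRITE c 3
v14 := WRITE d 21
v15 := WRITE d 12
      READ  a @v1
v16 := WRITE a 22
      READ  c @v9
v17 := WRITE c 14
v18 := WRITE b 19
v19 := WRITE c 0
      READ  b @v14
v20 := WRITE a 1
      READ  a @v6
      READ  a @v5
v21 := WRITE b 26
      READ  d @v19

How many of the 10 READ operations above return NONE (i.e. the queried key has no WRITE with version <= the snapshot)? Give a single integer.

v1: WRITE c=21  (c history now [(1, 21)])
READ b @v1: history=[] -> no version <= 1 -> NONE
v2: WRITE b=26  (b history now [(2, 26)])
v3: WRITE b=14  (b history now [(2, 26), (3, 14)])
v4: WRITE c=1  (c history now [(1, 21), (4, 1)])
v5: WRITE d=26  (d history now [(5, 26)])
v6: WRITE b=22  (b history now [(2, 26), (3, 14), (6, 22)])
v7: WRITE c=9  (c history now [(1, 21), (4, 1), (7, 9)])
v8: WRITE a=25  (a history now [(8, 25)])
v9: WRITE b=17  (b history now [(2, 26), (3, 14), (6, 22), (9, 17)])
v10: WRITE c=18  (c history now [(1, 21), (4, 1), (7, 9), (10, 18)])
READ a @v7: history=[(8, 25)] -> no version <= 7 -> NONE
READ d @v5: history=[(5, 26)] -> pick v5 -> 26
v11: WRITE c=19  (c history now [(1, 21), (4, 1), (7, 9), (10, 18), (11, 19)])
v12: WRITE d=20  (d history now [(5, 26), (12, 20)])
READ a @v11: history=[(8, 25)] -> pick v8 -> 25
v13: WRITE c=3  (c history now [(1, 21), (4, 1), (7, 9), (10, 18), (11, 19), (13, 3)])
v14: WRITE d=21  (d history now [(5, 26), (12, 20), (14, 21)])
v15: WRITE d=12  (d history now [(5, 26), (12, 20), (14, 21), (15, 12)])
READ a @v1: history=[(8, 25)] -> no version <= 1 -> NONE
v16: WRITE a=22  (a history now [(8, 25), (16, 22)])
READ c @v9: history=[(1, 21), (4, 1), (7, 9), (10, 18), (11, 19), (13, 3)] -> pick v7 -> 9
v17: WRITE c=14  (c history now [(1, 21), (4, 1), (7, 9), (10, 18), (11, 19), (13, 3), (17, 14)])
v18: WRITE b=19  (b history now [(2, 26), (3, 14), (6, 22), (9, 17), (18, 19)])
v19: WRITE c=0  (c history now [(1, 21), (4, 1), (7, 9), (10, 18), (11, 19), (13, 3), (17, 14), (19, 0)])
READ b @v14: history=[(2, 26), (3, 14), (6, 22), (9, 17), (18, 19)] -> pick v9 -> 17
v20: WRITE a=1  (a history now [(8, 25), (16, 22), (20, 1)])
READ a @v6: history=[(8, 25), (16, 22), (20, 1)] -> no version <= 6 -> NONE
READ a @v5: history=[(8, 25), (16, 22), (20, 1)] -> no version <= 5 -> NONE
v21: WRITE b=26  (b history now [(2, 26), (3, 14), (6, 22), (9, 17), (18, 19), (21, 26)])
READ d @v19: history=[(5, 26), (12, 20), (14, 21), (15, 12)] -> pick v15 -> 12
Read results in order: ['NONE', 'NONE', '26', '25', 'NONE', '9', '17', 'NONE', 'NONE', '12']
NONE count = 5

Answer: 5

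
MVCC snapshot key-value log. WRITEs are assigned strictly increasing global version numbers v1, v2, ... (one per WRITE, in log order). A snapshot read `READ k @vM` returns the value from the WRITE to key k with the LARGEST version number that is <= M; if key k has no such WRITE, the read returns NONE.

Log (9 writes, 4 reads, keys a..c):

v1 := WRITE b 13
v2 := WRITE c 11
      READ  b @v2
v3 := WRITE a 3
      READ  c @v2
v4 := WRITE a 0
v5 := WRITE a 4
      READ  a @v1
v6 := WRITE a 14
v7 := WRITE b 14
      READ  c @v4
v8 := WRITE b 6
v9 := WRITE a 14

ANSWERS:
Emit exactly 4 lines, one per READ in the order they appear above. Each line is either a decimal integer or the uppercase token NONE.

v1: WRITE b=13  (b history now [(1, 13)])
v2: WRITE c=11  (c history now [(2, 11)])
READ b @v2: history=[(1, 13)] -> pick v1 -> 13
v3: WRITE a=3  (a history now [(3, 3)])
READ c @v2: history=[(2, 11)] -> pick v2 -> 11
v4: WRITE a=0  (a history now [(3, 3), (4, 0)])
v5: WRITE a=4  (a history now [(3, 3), (4, 0), (5, 4)])
READ a @v1: history=[(3, 3), (4, 0), (5, 4)] -> no version <= 1 -> NONE
v6: WRITE a=14  (a history now [(3, 3), (4, 0), (5, 4), (6, 14)])
v7: WRITE b=14  (b history now [(1, 13), (7, 14)])
READ c @v4: history=[(2, 11)] -> pick v2 -> 11
v8: WRITE b=6  (b history now [(1, 13), (7, 14), (8, 6)])
v9: WRITE a=14  (a history now [(3, 3), (4, 0), (5, 4), (6, 14), (9, 14)])

Answer: 13
11
NONE
11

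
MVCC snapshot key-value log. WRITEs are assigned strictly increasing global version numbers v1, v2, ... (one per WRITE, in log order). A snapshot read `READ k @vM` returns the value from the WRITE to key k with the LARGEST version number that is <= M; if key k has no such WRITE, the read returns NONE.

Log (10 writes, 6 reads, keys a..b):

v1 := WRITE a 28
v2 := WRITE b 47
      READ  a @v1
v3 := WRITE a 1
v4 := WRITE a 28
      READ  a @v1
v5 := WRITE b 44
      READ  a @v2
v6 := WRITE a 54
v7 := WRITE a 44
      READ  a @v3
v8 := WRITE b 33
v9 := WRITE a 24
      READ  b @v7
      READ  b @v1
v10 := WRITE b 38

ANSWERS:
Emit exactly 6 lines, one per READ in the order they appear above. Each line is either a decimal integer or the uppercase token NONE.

v1: WRITE a=28  (a history now [(1, 28)])
v2: WRITE b=47  (b history now [(2, 47)])
READ a @v1: history=[(1, 28)] -> pick v1 -> 28
v3: WRITE a=1  (a history now [(1, 28), (3, 1)])
v4: WRITE a=28  (a history now [(1, 28), (3, 1), (4, 28)])
READ a @v1: history=[(1, 28), (3, 1), (4, 28)] -> pick v1 -> 28
v5: WRITE b=44  (b history now [(2, 47), (5, 44)])
READ a @v2: history=[(1, 28), (3, 1), (4, 28)] -> pick v1 -> 28
v6: WRITE a=54  (a history now [(1, 28), (3, 1), (4, 28), (6, 54)])
v7: WRITE a=44  (a history now [(1, 28), (3, 1), (4, 28), (6, 54), (7, 44)])
READ a @v3: history=[(1, 28), (3, 1), (4, 28), (6, 54), (7, 44)] -> pick v3 -> 1
v8: WRITE b=33  (b history now [(2, 47), (5, 44), (8, 33)])
v9: WRITE a=24  (a history now [(1, 28), (3, 1), (4, 28), (6, 54), (7, 44), (9, 24)])
READ b @v7: history=[(2, 47), (5, 44), (8, 33)] -> pick v5 -> 44
READ b @v1: history=[(2, 47), (5, 44), (8, 33)] -> no version <= 1 -> NONE
v10: WRITE b=38  (b history now [(2, 47), (5, 44), (8, 33), (10, 38)])

Answer: 28
28
28
1
44
NONE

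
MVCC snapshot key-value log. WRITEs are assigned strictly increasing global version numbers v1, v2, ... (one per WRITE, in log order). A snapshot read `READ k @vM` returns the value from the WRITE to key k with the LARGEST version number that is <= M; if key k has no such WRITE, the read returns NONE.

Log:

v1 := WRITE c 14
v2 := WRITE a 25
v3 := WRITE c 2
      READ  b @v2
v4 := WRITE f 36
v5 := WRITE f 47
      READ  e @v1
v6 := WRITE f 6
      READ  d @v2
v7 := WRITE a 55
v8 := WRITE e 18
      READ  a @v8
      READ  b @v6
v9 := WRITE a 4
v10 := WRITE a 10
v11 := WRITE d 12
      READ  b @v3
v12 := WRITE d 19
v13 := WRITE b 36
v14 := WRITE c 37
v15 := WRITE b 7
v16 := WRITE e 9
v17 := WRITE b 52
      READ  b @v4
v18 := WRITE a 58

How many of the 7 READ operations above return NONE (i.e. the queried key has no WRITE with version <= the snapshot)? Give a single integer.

Answer: 6

Derivation:
v1: WRITE c=14  (c history now [(1, 14)])
v2: WRITE a=25  (a history now [(2, 25)])
v3: WRITE c=2  (c history now [(1, 14), (3, 2)])
READ b @v2: history=[] -> no version <= 2 -> NONE
v4: WRITE f=36  (f history now [(4, 36)])
v5: WRITE f=47  (f history now [(4, 36), (5, 47)])
READ e @v1: history=[] -> no version <= 1 -> NONE
v6: WRITE f=6  (f history now [(4, 36), (5, 47), (6, 6)])
READ d @v2: history=[] -> no version <= 2 -> NONE
v7: WRITE a=55  (a history now [(2, 25), (7, 55)])
v8: WRITE e=18  (e history now [(8, 18)])
READ a @v8: history=[(2, 25), (7, 55)] -> pick v7 -> 55
READ b @v6: history=[] -> no version <= 6 -> NONE
v9: WRITE a=4  (a history now [(2, 25), (7, 55), (9, 4)])
v10: WRITE a=10  (a history now [(2, 25), (7, 55), (9, 4), (10, 10)])
v11: WRITE d=12  (d history now [(11, 12)])
READ b @v3: history=[] -> no version <= 3 -> NONE
v12: WRITE d=19  (d history now [(11, 12), (12, 19)])
v13: WRITE b=36  (b history now [(13, 36)])
v14: WRITE c=37  (c history now [(1, 14), (3, 2), (14, 37)])
v15: WRITE b=7  (b history now [(13, 36), (15, 7)])
v16: WRITE e=9  (e history now [(8, 18), (16, 9)])
v17: WRITE b=52  (b history now [(13, 36), (15, 7), (17, 52)])
READ b @v4: history=[(13, 36), (15, 7), (17, 52)] -> no version <= 4 -> NONE
v18: WRITE a=58  (a history now [(2, 25), (7, 55), (9, 4), (10, 10), (18, 58)])
Read results in order: ['NONE', 'NONE', 'NONE', '55', 'NONE', 'NONE', 'NONE']
NONE count = 6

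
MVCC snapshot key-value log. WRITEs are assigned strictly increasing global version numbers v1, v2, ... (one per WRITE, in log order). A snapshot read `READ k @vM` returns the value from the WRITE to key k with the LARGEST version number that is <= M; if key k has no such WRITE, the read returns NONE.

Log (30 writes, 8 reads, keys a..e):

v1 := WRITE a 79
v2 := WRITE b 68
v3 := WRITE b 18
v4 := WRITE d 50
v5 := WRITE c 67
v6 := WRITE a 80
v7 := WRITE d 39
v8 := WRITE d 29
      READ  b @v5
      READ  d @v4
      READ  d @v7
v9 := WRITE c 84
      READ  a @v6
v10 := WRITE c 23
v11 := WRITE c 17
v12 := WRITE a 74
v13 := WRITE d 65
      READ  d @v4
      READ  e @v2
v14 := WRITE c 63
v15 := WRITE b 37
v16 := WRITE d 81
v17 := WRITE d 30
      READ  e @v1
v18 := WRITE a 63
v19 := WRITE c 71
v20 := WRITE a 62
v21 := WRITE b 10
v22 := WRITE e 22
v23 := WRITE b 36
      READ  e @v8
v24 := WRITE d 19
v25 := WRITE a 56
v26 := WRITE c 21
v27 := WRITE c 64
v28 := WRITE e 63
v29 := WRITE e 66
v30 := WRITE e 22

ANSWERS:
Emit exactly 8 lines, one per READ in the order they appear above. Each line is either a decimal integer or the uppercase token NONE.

Answer: 18
50
39
80
50
NONE
NONE
NONE

Derivation:
v1: WRITE a=79  (a history now [(1, 79)])
v2: WRITE b=68  (b history now [(2, 68)])
v3: WRITE b=18  (b history now [(2, 68), (3, 18)])
v4: WRITE d=50  (d history now [(4, 50)])
v5: WRITE c=67  (c history now [(5, 67)])
v6: WRITE a=80  (a history now [(1, 79), (6, 80)])
v7: WRITE d=39  (d history now [(4, 50), (7, 39)])
v8: WRITE d=29  (d history now [(4, 50), (7, 39), (8, 29)])
READ b @v5: history=[(2, 68), (3, 18)] -> pick v3 -> 18
READ d @v4: history=[(4, 50), (7, 39), (8, 29)] -> pick v4 -> 50
READ d @v7: history=[(4, 50), (7, 39), (8, 29)] -> pick v7 -> 39
v9: WRITE c=84  (c history now [(5, 67), (9, 84)])
READ a @v6: history=[(1, 79), (6, 80)] -> pick v6 -> 80
v10: WRITE c=23  (c history now [(5, 67), (9, 84), (10, 23)])
v11: WRITE c=17  (c history now [(5, 67), (9, 84), (10, 23), (11, 17)])
v12: WRITE a=74  (a history now [(1, 79), (6, 80), (12, 74)])
v13: WRITE d=65  (d history now [(4, 50), (7, 39), (8, 29), (13, 65)])
READ d @v4: history=[(4, 50), (7, 39), (8, 29), (13, 65)] -> pick v4 -> 50
READ e @v2: history=[] -> no version <= 2 -> NONE
v14: WRITE c=63  (c history now [(5, 67), (9, 84), (10, 23), (11, 17), (14, 63)])
v15: WRITE b=37  (b history now [(2, 68), (3, 18), (15, 37)])
v16: WRITE d=81  (d history now [(4, 50), (7, 39), (8, 29), (13, 65), (16, 81)])
v17: WRITE d=30  (d history now [(4, 50), (7, 39), (8, 29), (13, 65), (16, 81), (17, 30)])
READ e @v1: history=[] -> no version <= 1 -> NONE
v18: WRITE a=63  (a history now [(1, 79), (6, 80), (12, 74), (18, 63)])
v19: WRITE c=71  (c history now [(5, 67), (9, 84), (10, 23), (11, 17), (14, 63), (19, 71)])
v20: WRITE a=62  (a history now [(1, 79), (6, 80), (12, 74), (18, 63), (20, 62)])
v21: WRITE b=10  (b history now [(2, 68), (3, 18), (15, 37), (21, 10)])
v22: WRITE e=22  (e history now [(22, 22)])
v23: WRITE b=36  (b history now [(2, 68), (3, 18), (15, 37), (21, 10), (23, 36)])
READ e @v8: history=[(22, 22)] -> no version <= 8 -> NONE
v24: WRITE d=19  (d history now [(4, 50), (7, 39), (8, 29), (13, 65), (16, 81), (17, 30), (24, 19)])
v25: WRITE a=56  (a history now [(1, 79), (6, 80), (12, 74), (18, 63), (20, 62), (25, 56)])
v26: WRITE c=21  (c history now [(5, 67), (9, 84), (10, 23), (11, 17), (14, 63), (19, 71), (26, 21)])
v27: WRITE c=64  (c history now [(5, 67), (9, 84), (10, 23), (11, 17), (14, 63), (19, 71), (26, 21), (27, 64)])
v28: WRITE e=63  (e history now [(22, 22), (28, 63)])
v29: WRITE e=66  (e history now [(22, 22), (28, 63), (29, 66)])
v30: WRITE e=22  (e history now [(22, 22), (28, 63), (29, 66), (30, 22)])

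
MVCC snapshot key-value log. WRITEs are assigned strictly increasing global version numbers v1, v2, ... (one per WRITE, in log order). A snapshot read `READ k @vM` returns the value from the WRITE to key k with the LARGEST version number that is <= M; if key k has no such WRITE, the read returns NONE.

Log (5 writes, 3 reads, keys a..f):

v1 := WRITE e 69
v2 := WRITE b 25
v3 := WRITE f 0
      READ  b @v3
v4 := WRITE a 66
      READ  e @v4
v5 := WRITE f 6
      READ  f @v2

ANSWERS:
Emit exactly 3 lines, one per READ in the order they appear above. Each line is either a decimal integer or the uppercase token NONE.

Answer: 25
69
NONE

Derivation:
v1: WRITE e=69  (e history now [(1, 69)])
v2: WRITE b=25  (b history now [(2, 25)])
v3: WRITE f=0  (f history now [(3, 0)])
READ b @v3: history=[(2, 25)] -> pick v2 -> 25
v4: WRITE a=66  (a history now [(4, 66)])
READ e @v4: history=[(1, 69)] -> pick v1 -> 69
v5: WRITE f=6  (f history now [(3, 0), (5, 6)])
READ f @v2: history=[(3, 0), (5, 6)] -> no version <= 2 -> NONE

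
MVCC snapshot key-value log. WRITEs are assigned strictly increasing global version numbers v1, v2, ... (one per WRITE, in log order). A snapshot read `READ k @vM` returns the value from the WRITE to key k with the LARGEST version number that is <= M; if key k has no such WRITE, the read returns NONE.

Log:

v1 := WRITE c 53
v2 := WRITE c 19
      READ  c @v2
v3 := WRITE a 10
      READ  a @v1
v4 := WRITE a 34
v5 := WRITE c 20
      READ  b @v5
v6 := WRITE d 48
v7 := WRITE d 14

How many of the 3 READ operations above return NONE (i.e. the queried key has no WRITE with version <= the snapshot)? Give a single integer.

Answer: 2

Derivation:
v1: WRITE c=53  (c history now [(1, 53)])
v2: WRITE c=19  (c history now [(1, 53), (2, 19)])
READ c @v2: history=[(1, 53), (2, 19)] -> pick v2 -> 19
v3: WRITE a=10  (a history now [(3, 10)])
READ a @v1: history=[(3, 10)] -> no version <= 1 -> NONE
v4: WRITE a=34  (a history now [(3, 10), (4, 34)])
v5: WRITE c=20  (c history now [(1, 53), (2, 19), (5, 20)])
READ b @v5: history=[] -> no version <= 5 -> NONE
v6: WRITE d=48  (d history now [(6, 48)])
v7: WRITE d=14  (d history now [(6, 48), (7, 14)])
Read results in order: ['19', 'NONE', 'NONE']
NONE count = 2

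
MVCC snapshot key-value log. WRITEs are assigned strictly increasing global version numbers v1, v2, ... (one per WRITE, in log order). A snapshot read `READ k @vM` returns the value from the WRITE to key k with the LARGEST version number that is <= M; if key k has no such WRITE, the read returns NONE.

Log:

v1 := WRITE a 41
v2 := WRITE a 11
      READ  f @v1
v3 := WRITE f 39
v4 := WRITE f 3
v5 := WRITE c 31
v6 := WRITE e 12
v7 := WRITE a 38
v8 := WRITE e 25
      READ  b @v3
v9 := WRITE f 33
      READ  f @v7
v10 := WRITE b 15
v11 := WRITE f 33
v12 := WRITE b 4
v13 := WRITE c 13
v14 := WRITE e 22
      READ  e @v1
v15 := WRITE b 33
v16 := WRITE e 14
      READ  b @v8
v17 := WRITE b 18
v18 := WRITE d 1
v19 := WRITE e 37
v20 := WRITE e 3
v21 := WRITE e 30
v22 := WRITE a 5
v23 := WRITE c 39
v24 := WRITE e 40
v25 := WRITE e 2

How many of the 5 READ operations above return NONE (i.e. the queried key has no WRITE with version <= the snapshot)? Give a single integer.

v1: WRITE a=41  (a history now [(1, 41)])
v2: WRITE a=11  (a history now [(1, 41), (2, 11)])
READ f @v1: history=[] -> no version <= 1 -> NONE
v3: WRITE f=39  (f history now [(3, 39)])
v4: WRITE f=3  (f history now [(3, 39), (4, 3)])
v5: WRITE c=31  (c history now [(5, 31)])
v6: WRITE e=12  (e history now [(6, 12)])
v7: WRITE a=38  (a history now [(1, 41), (2, 11), (7, 38)])
v8: WRITE e=25  (e history now [(6, 12), (8, 25)])
READ b @v3: history=[] -> no version <= 3 -> NONE
v9: WRITE f=33  (f history now [(3, 39), (4, 3), (9, 33)])
READ f @v7: history=[(3, 39), (4, 3), (9, 33)] -> pick v4 -> 3
v10: WRITE b=15  (b history now [(10, 15)])
v11: WRITE f=33  (f history now [(3, 39), (4, 3), (9, 33), (11, 33)])
v12: WRITE b=4  (b history now [(10, 15), (12, 4)])
v13: WRITE c=13  (c history now [(5, 31), (13, 13)])
v14: WRITE e=22  (e history now [(6, 12), (8, 25), (14, 22)])
READ e @v1: history=[(6, 12), (8, 25), (14, 22)] -> no version <= 1 -> NONE
v15: WRITE b=33  (b history now [(10, 15), (12, 4), (15, 33)])
v16: WRITE e=14  (e history now [(6, 12), (8, 25), (14, 22), (16, 14)])
READ b @v8: history=[(10, 15), (12, 4), (15, 33)] -> no version <= 8 -> NONE
v17: WRITE b=18  (b history now [(10, 15), (12, 4), (15, 33), (17, 18)])
v18: WRITE d=1  (d history now [(18, 1)])
v19: WRITE e=37  (e history now [(6, 12), (8, 25), (14, 22), (16, 14), (19, 37)])
v20: WRITE e=3  (e history now [(6, 12), (8, 25), (14, 22), (16, 14), (19, 37), (20, 3)])
v21: WRITE e=30  (e history now [(6, 12), (8, 25), (14, 22), (16, 14), (19, 37), (20, 3), (21, 30)])
v22: WRITE a=5  (a history now [(1, 41), (2, 11), (7, 38), (22, 5)])
v23: WRITE c=39  (c history now [(5, 31), (13, 13), (23, 39)])
v24: WRITE e=40  (e history now [(6, 12), (8, 25), (14, 22), (16, 14), (19, 37), (20, 3), (21, 30), (24, 40)])
v25: WRITE e=2  (e history now [(6, 12), (8, 25), (14, 22), (16, 14), (19, 37), (20, 3), (21, 30), (24, 40), (25, 2)])
Read results in order: ['NONE', 'NONE', '3', 'NONE', 'NONE']
NONE count = 4

Answer: 4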